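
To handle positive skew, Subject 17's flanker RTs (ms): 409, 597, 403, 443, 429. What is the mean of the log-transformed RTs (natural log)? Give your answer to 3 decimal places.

ln(RT): 6.0137, 6.3919, 5.9989, 6.0936, 6.0615
Σ ln(RT) = 30.5596
Mean = 30.5596/5 = 6.11192

6.112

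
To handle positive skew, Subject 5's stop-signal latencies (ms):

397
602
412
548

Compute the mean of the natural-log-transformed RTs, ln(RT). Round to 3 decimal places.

ln(RT): 5.9839, 6.4003, 6.0210, 6.3063
Σ ln(RT) = 24.7115
Mean = 24.7115/4 = 6.17787

6.178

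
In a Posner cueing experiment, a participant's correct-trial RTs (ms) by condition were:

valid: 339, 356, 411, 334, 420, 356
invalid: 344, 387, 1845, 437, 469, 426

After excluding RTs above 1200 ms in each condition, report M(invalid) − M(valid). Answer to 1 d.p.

invalid: exclude 1845
M(valid) = 2216/6 = 369.333
M(invalid) = 2063/5 = 412.600
Difference = 412.600 − 369.333 = 43.267 ms

43.3 ms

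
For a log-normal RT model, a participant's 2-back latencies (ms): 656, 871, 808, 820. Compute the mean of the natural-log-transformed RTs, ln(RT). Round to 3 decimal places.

6.665

ln(RT): 6.4862, 6.7696, 6.6946, 6.7093
Σ ln(RT) = 26.6597
Mean = 26.6597/4 = 6.66492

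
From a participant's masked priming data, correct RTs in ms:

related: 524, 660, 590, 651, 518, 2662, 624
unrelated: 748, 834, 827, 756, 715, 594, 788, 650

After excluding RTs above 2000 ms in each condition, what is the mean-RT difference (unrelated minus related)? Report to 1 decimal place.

related: exclude 2662
M(related) = 3567/6 = 594.500
M(unrelated) = 5912/8 = 739.000
Difference = 739.000 − 594.500 = 144.500 ms

144.5 ms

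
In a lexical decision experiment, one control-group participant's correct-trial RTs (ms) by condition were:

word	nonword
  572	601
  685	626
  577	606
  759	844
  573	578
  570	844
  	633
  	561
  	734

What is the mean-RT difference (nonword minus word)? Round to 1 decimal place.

47.0 ms

M(word) = 3736/6 = 622.667
M(nonword) = 6027/9 = 669.667
Difference = 669.667 − 622.667 = 47.000 ms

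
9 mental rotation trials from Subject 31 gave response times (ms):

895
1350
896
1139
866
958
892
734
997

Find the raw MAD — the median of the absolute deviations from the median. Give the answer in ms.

Sorted: 734, 866, 892, 895, 896, 958, 997, 1139, 1350 → median = 896
|x − 896|: 1, 454, 0, 243, 30, 62, 4, 162, 101
Sorted deviations: 0, 1, 4, 30, 62, 101, 162, 243, 454 → MAD = 62

62 ms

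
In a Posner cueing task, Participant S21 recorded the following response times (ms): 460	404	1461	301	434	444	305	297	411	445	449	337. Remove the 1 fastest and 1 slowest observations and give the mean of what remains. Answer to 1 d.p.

Sorted: 297, 301, 305, 337, 404, 411, 434, 444, 445, 449, 460, 1461
Drop lowest 1 (297) and highest 1 (1461)
Remaining (n=10): Σ = 3990, mean = 3990/10 = 399.000

399.0 ms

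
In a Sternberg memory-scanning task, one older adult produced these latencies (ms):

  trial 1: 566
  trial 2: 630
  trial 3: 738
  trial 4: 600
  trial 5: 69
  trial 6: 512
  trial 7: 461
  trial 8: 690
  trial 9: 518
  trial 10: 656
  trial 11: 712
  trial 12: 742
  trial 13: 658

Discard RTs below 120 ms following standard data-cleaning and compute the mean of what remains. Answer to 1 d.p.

Excluded: 69
Retained (n=12): Σ = 7483
Mean = 7483/12 = 623.5833

623.6 ms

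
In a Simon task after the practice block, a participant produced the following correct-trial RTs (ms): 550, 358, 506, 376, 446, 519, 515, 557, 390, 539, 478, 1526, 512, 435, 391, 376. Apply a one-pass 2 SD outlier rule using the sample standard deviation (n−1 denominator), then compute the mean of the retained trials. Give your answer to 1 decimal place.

463.2 ms

n = 16, ΣRT = 8474, M = 529.625
Σ(x−M)² = 1129191.75; s = √(1129191.75/15) = 274.371
Cutoffs: 529.625 ± 2·274.371 → [-19.1, 1078.4]
Outside: 1526 → excluded.
Retained (n=15): Σ = 6948, mean = 6948/15 = 463.200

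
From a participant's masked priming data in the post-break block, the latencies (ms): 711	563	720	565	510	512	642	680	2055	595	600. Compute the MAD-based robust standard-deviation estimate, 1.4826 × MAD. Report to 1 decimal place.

Sorted: 510, 512, 563, 565, 595, 600, 642, 680, 711, 720, 2055 → median = 600
|x − 600| sorted: 0, 5, 35, 37, 42, 80, 88, 90, 111, 120, 1455 → MAD = 80
Robust SD ≈ 1.4826 × 80 = 118.608

118.6 ms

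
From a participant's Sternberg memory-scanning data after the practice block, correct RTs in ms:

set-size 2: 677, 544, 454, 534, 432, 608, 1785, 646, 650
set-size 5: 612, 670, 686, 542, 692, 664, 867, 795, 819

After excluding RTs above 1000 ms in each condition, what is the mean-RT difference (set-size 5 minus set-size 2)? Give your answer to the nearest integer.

set-size 2: exclude 1785
M(set-size 2) = 4545/8 = 568.125
M(set-size 5) = 6347/9 = 705.222
Difference = 705.222 − 568.125 = 137.097 ms

137 ms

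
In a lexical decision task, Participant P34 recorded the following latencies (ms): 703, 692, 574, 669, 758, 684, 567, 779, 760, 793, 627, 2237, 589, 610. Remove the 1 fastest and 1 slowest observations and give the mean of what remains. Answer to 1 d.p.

686.5 ms

Sorted: 567, 574, 589, 610, 627, 669, 684, 692, 703, 758, 760, 779, 793, 2237
Drop lowest 1 (567) and highest 1 (2237)
Remaining (n=12): Σ = 8238, mean = 8238/12 = 686.500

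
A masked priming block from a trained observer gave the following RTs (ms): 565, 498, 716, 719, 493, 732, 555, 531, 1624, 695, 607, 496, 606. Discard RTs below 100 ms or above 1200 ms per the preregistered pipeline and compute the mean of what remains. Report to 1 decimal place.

601.1 ms

Excluded: 1624
Retained (n=12): Σ = 7213
Mean = 7213/12 = 601.0833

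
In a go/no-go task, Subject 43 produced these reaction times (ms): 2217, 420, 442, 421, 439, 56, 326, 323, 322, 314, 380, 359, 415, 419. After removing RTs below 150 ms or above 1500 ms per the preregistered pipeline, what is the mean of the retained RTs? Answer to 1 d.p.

Excluded: 56, 2217
Retained (n=12): Σ = 4580
Mean = 4580/12 = 381.6667

381.7 ms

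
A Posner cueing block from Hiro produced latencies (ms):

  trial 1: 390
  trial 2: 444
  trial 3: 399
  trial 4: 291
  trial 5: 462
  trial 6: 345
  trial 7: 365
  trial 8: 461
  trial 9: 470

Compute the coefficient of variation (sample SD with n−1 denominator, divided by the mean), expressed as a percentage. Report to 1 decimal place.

15.3%

n = 9, Σ = 3627, M = 403.0000
Σ(x−M)² = 30552.000; s = √(30552.000/8) = 61.7981
CV = 61.7981 / 403.0000 = 0.15335 = 15.335%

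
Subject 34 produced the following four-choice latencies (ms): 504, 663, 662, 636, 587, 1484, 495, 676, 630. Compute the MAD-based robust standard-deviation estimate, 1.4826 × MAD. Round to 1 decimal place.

59.3 ms

Sorted: 495, 504, 587, 630, 636, 662, 663, 676, 1484 → median = 636
|x − 636| sorted: 0, 6, 26, 27, 40, 49, 132, 141, 848 → MAD = 40
Robust SD ≈ 1.4826 × 40 = 59.304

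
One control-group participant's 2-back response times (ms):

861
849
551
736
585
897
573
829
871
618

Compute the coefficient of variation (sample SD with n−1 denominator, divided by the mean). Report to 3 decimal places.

n = 10, Σ = 7370, M = 737.0000
Σ(x−M)² = 178698.000; s = √(178698.000/9) = 140.9090
CV = 140.9090 / 737.0000 = 0.19119

0.191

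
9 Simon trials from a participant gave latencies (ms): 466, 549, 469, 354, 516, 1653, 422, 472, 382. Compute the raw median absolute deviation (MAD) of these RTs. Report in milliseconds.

Sorted: 354, 382, 422, 466, 469, 472, 516, 549, 1653 → median = 469
|x − 469|: 3, 80, 0, 115, 47, 1184, 47, 3, 87
Sorted deviations: 0, 3, 3, 47, 47, 80, 87, 115, 1184 → MAD = 47

47 ms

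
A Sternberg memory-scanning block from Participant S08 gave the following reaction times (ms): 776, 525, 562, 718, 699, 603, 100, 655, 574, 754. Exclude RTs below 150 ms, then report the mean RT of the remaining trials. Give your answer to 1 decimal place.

651.8 ms

Excluded: 100
Retained (n=9): Σ = 5866
Mean = 5866/9 = 651.7778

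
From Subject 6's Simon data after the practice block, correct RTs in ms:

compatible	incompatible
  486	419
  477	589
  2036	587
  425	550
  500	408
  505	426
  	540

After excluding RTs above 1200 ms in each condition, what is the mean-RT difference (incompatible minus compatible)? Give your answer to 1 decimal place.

compatible: exclude 2036
M(compatible) = 2393/5 = 478.600
M(incompatible) = 3519/7 = 502.714
Difference = 502.714 − 478.600 = 24.114 ms

24.1 ms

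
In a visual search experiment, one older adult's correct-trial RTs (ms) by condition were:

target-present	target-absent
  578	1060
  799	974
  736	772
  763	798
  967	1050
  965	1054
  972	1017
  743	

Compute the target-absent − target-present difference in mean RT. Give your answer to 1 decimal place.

145.3 ms

M(target-present) = 6523/8 = 815.375
M(target-absent) = 6725/7 = 960.714
Difference = 960.714 − 815.375 = 145.339 ms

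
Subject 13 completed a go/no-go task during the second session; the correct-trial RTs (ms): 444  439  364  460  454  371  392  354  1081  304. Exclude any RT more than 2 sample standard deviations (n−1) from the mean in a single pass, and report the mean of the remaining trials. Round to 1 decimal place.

n = 10, ΣRT = 4663, M = 466.300
Σ(x−M)² = 443310.10; s = √(443310.10/9) = 221.938
Cutoffs: 466.300 ± 2·221.938 → [22.4, 910.2]
Outside: 1081 → excluded.
Retained (n=9): Σ = 3582, mean = 3582/9 = 398.000

398.0 ms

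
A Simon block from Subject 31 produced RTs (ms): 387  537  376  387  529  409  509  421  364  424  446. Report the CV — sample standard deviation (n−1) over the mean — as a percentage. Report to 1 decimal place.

n = 11, Σ = 4789, M = 435.3636
Σ(x−M)² = 38958.545; s = √(38958.545/10) = 62.4168
CV = 62.4168 / 435.3636 = 0.14337 = 14.337%

14.3%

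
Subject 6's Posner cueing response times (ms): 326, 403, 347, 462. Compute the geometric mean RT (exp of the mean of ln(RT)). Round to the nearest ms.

ln(RT): 5.7869, 5.9989, 5.8493, 6.1356
Mean ln(RT) = 23.7707/4 = 5.94268
Geometric mean = exp(5.94268) = 380.95 ms

381 ms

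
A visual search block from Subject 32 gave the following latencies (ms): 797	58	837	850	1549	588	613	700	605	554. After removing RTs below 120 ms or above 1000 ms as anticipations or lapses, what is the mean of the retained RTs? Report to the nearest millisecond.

Excluded: 58, 1549
Retained (n=8): Σ = 5544
Mean = 5544/8 = 693.0000

693 ms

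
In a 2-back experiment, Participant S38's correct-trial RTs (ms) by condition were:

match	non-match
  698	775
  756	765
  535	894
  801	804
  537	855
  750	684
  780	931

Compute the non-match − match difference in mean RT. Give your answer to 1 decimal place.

M(match) = 4857/7 = 693.857
M(non-match) = 5708/7 = 815.429
Difference = 815.429 − 693.857 = 121.571 ms

121.6 ms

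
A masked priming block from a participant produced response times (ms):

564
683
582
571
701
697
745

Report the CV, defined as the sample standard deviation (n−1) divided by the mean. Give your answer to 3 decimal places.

n = 7, Σ = 4543, M = 649.0000
Σ(x−M)² = 33178.000; s = √(33178.000/6) = 74.3617
CV = 74.3617 / 649.0000 = 0.11458

0.115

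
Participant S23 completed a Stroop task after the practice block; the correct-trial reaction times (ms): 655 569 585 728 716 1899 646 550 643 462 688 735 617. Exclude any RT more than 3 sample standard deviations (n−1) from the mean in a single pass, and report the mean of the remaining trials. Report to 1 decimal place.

632.8 ms

n = 13, ΣRT = 9493, M = 730.231
Σ(x−M)² = 1552738.31; s = √(1552738.31/12) = 359.715
Cutoffs: 730.231 ± 3·359.715 → [-348.9, 1809.4]
Outside: 1899 → excluded.
Retained (n=12): Σ = 7594, mean = 7594/12 = 632.833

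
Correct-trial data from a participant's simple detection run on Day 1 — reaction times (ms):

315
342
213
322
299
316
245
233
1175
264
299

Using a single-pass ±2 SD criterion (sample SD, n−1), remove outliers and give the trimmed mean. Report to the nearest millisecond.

285 ms

n = 11, ΣRT = 4023, M = 365.727
Σ(x−M)² = 737214.18; s = √(737214.18/10) = 271.517
Cutoffs: 365.727 ± 2·271.517 → [-177.3, 908.8]
Outside: 1175 → excluded.
Retained (n=10): Σ = 2848, mean = 2848/10 = 284.800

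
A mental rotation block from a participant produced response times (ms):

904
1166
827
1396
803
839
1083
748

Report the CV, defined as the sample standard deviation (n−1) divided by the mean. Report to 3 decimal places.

n = 8, Σ = 7766, M = 970.7500
Σ(x−M)² = 351795.500; s = √(351795.500/7) = 224.1796
CV = 224.1796 / 970.7500 = 0.23093

0.231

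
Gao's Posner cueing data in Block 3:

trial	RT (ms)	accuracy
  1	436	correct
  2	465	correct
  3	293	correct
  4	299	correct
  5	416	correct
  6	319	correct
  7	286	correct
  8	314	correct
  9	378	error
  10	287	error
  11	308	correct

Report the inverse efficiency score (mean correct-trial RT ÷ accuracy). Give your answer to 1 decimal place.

Correct trials (n=9): 436, 465, 293, 299, 416, 319, 286, 314, 308
Mean correct RT = 3136/9 = 348.4444 ms
Proportion correct = 9/11
IES = 348.4444 / (9/11) = 425.877 ms

425.9 ms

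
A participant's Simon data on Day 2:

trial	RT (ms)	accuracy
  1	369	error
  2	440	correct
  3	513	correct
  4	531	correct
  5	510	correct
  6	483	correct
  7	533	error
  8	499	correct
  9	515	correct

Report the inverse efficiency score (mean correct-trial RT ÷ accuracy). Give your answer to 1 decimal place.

641.2 ms

Correct trials (n=7): 440, 513, 531, 510, 483, 499, 515
Mean correct RT = 3491/7 = 498.7143 ms
Proportion correct = 7/9
IES = 498.7143 / (7/9) = 641.204 ms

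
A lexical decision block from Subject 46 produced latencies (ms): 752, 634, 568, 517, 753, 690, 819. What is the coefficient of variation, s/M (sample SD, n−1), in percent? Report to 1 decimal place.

16.1%

n = 7, Σ = 4733, M = 676.1429
Σ(x−M)² = 71058.857; s = √(71058.857/6) = 108.8262
CV = 108.8262 / 676.1429 = 0.16095 = 16.095%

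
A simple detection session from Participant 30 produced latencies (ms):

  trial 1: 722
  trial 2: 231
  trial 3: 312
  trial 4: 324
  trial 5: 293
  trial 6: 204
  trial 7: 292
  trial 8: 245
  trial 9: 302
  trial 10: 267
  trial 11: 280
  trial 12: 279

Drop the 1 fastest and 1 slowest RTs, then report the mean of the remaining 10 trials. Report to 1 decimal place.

282.5 ms

Sorted: 204, 231, 245, 267, 279, 280, 292, 293, 302, 312, 324, 722
Drop lowest 1 (204) and highest 1 (722)
Remaining (n=10): Σ = 2825, mean = 2825/10 = 282.500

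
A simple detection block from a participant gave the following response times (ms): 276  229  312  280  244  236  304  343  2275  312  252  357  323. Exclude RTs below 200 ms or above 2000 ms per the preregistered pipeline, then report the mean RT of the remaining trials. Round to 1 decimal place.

289.0 ms

Excluded: 2275
Retained (n=12): Σ = 3468
Mean = 3468/12 = 289.0000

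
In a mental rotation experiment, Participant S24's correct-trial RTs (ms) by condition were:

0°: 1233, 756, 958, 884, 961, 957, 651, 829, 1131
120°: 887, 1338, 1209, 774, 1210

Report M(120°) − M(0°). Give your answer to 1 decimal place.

154.7 ms

M(0°) = 8360/9 = 928.889
M(120°) = 5418/5 = 1083.600
Difference = 1083.600 − 928.889 = 154.711 ms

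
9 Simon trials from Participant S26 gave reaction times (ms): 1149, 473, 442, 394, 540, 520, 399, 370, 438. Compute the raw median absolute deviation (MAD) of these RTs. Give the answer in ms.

Sorted: 370, 394, 399, 438, 442, 473, 520, 540, 1149 → median = 442
|x − 442|: 707, 31, 0, 48, 98, 78, 43, 72, 4
Sorted deviations: 0, 4, 31, 43, 48, 72, 78, 98, 707 → MAD = 48

48 ms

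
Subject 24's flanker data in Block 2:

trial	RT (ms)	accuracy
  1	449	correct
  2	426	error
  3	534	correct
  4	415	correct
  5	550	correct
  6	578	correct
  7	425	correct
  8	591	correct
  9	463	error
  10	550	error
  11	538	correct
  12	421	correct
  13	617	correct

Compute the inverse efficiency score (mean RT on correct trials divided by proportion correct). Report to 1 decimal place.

Correct trials (n=10): 449, 534, 415, 550, 578, 425, 591, 538, 421, 617
Mean correct RT = 5118/10 = 511.8000 ms
Proportion correct = 10/13
IES = 511.8000 / (10/13) = 665.340 ms

665.3 ms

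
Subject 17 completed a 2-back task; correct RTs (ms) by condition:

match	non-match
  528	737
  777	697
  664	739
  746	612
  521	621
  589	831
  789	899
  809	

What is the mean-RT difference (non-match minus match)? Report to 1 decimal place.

M(match) = 5423/8 = 677.875
M(non-match) = 5136/7 = 733.714
Difference = 733.714 − 677.875 = 55.839 ms

55.8 ms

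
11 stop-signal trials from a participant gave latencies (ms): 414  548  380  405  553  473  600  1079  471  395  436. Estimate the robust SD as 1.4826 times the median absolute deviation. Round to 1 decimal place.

112.7 ms

Sorted: 380, 395, 405, 414, 436, 471, 473, 548, 553, 600, 1079 → median = 471
|x − 471| sorted: 0, 2, 35, 57, 66, 76, 77, 82, 91, 129, 608 → MAD = 76
Robust SD ≈ 1.4826 × 76 = 112.678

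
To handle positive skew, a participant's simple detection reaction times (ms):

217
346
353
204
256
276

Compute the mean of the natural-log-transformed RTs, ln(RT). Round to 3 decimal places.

ln(RT): 5.3799, 5.8464, 5.8665, 5.3181, 5.5452, 5.6204
Σ ln(RT) = 33.5765
Mean = 33.5765/6 = 5.59608

5.596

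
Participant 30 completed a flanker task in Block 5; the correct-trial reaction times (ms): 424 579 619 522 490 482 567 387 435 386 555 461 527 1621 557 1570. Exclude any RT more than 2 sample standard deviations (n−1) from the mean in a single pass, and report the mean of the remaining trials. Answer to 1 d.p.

499.4 ms

n = 16, ΣRT = 10182, M = 636.375
Σ(x−M)² = 2174059.75; s = √(2174059.75/15) = 380.706
Cutoffs: 636.375 ± 2·380.706 → [-125.0, 1397.8]
Outside: 1570, 1621 → excluded.
Retained (n=14): Σ = 6991, mean = 6991/14 = 499.357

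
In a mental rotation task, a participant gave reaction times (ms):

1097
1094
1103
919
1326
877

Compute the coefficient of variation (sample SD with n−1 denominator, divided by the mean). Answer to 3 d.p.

n = 6, Σ = 6416, M = 1069.3333
Σ(x−M)² = 127977.333; s = √(127977.333/5) = 159.9858
CV = 159.9858 / 1069.3333 = 0.14961

0.150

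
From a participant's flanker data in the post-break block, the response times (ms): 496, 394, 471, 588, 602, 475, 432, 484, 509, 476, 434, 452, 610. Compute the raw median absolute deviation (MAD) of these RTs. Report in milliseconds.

Sorted: 394, 432, 434, 452, 471, 475, 476, 484, 496, 509, 588, 602, 610 → median = 476
|x − 476|: 20, 82, 5, 112, 126, 1, 44, 8, 33, 0, 42, 24, 134
Sorted deviations: 0, 1, 5, 8, 20, 24, 33, 42, 44, 82, 112, 126, 134 → MAD = 33

33 ms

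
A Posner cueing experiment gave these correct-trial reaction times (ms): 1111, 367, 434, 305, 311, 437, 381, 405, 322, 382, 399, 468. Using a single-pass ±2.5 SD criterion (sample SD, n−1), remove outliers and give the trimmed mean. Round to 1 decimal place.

382.8 ms

n = 12, ΣRT = 5322, M = 443.500
Σ(x−M)² = 514793.00; s = √(514793.00/11) = 216.332
Cutoffs: 443.500 ± 2.5·216.332 → [-97.3, 984.3]
Outside: 1111 → excluded.
Retained (n=11): Σ = 4211, mean = 4211/11 = 382.818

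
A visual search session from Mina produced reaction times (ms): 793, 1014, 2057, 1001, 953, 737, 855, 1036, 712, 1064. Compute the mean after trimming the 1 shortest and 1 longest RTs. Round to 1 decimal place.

Sorted: 712, 737, 793, 855, 953, 1001, 1014, 1036, 1064, 2057
Drop lowest 1 (712) and highest 1 (2057)
Remaining (n=8): Σ = 7453, mean = 7453/8 = 931.625

931.6 ms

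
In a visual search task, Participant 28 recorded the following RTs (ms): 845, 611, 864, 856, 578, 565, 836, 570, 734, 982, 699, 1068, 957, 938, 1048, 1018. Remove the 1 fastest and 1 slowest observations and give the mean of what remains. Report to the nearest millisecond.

824 ms

Sorted: 565, 570, 578, 611, 699, 734, 836, 845, 856, 864, 938, 957, 982, 1018, 1048, 1068
Drop lowest 1 (565) and highest 1 (1068)
Remaining (n=14): Σ = 11536, mean = 11536/14 = 824.000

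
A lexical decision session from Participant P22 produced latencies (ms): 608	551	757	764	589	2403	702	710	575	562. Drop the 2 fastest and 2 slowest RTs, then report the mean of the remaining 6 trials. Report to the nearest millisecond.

Sorted: 551, 562, 575, 589, 608, 702, 710, 757, 764, 2403
Drop lowest 2 (551, 562) and highest 2 (764, 2403)
Remaining (n=6): Σ = 3941, mean = 3941/6 = 656.833

657 ms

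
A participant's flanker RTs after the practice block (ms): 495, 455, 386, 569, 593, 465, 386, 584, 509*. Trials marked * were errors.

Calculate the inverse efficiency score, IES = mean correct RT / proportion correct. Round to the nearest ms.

553 ms

Correct trials (n=8): 495, 455, 386, 569, 593, 465, 386, 584
Mean correct RT = 3933/8 = 491.6250 ms
Proportion correct = 8/9
IES = 491.6250 / (8/9) = 553.078 ms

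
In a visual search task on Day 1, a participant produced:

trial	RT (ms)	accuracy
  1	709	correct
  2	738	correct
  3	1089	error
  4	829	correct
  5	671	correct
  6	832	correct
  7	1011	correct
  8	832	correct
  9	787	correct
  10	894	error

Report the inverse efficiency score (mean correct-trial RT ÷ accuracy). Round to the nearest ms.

1001 ms

Correct trials (n=8): 709, 738, 829, 671, 832, 1011, 832, 787
Mean correct RT = 6409/8 = 801.1250 ms
Proportion correct = 8/10
IES = 801.1250 / (8/10) = 1001.406 ms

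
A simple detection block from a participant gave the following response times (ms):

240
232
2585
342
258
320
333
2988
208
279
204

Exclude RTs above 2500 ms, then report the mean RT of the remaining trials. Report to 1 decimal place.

Excluded: 2585, 2988
Retained (n=9): Σ = 2416
Mean = 2416/9 = 268.4444

268.4 ms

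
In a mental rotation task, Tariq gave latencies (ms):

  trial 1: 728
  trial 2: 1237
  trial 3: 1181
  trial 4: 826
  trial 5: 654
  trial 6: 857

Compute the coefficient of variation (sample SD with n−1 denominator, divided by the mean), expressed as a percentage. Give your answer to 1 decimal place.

n = 6, Σ = 5483, M = 913.8333
Σ(x−M)² = 288806.833; s = √(288806.833/5) = 240.3359
CV = 240.3359 / 913.8333 = 0.26300 = 26.300%

26.3%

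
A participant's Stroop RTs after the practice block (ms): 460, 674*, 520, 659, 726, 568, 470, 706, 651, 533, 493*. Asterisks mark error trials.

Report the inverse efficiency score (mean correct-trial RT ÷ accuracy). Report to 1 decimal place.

Correct trials (n=9): 460, 520, 659, 726, 568, 470, 706, 651, 533
Mean correct RT = 5293/9 = 588.1111 ms
Proportion correct = 9/11
IES = 588.1111 / (9/11) = 718.802 ms

718.8 ms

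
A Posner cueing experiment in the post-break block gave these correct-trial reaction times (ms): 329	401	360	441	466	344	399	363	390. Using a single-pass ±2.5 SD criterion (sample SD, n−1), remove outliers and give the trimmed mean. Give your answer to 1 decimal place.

388.1 ms

n = 9, ΣRT = 3493, M = 388.111
Σ(x−M)² = 16012.89; s = √(16012.89/8) = 44.739
Cutoffs: 388.111 ± 2.5·44.739 → [276.3, 500.0]
No RTs fall outside the cutoffs; all 9 retained. Mean = 3493/9 = 388.111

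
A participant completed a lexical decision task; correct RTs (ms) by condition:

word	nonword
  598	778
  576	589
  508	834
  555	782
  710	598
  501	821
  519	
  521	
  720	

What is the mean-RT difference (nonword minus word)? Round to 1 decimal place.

155.0 ms

M(word) = 5208/9 = 578.667
M(nonword) = 4402/6 = 733.667
Difference = 733.667 − 578.667 = 155.000 ms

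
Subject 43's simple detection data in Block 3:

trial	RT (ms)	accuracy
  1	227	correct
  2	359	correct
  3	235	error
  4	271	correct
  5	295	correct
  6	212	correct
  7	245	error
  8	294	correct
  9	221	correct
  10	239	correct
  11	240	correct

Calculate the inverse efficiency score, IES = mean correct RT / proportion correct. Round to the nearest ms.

320 ms

Correct trials (n=9): 227, 359, 271, 295, 212, 294, 221, 239, 240
Mean correct RT = 2358/9 = 262.0000 ms
Proportion correct = 9/11
IES = 262.0000 / (9/11) = 320.222 ms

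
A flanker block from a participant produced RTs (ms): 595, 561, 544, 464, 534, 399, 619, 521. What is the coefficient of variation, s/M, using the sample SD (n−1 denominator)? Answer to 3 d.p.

n = 8, Σ = 4237, M = 529.6250
Σ(x−M)² = 34915.875; s = √(34915.875/7) = 70.6256
CV = 70.6256 / 529.6250 = 0.13335

0.133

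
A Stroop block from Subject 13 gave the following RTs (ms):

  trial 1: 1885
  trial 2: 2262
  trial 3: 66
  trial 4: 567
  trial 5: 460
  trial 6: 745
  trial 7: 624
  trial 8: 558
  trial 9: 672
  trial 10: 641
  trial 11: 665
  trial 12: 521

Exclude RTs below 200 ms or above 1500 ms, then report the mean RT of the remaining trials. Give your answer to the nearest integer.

606 ms

Excluded: 66, 1885, 2262
Retained (n=9): Σ = 5453
Mean = 5453/9 = 605.8889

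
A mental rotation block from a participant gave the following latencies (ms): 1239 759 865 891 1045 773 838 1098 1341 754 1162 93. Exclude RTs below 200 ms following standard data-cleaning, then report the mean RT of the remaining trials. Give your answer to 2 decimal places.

Excluded: 93
Retained (n=11): Σ = 10765
Mean = 10765/11 = 978.6364

978.64 ms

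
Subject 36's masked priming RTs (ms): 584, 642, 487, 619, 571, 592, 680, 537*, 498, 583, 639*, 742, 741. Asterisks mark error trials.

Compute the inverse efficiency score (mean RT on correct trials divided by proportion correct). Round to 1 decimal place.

Correct trials (n=11): 584, 642, 487, 619, 571, 592, 680, 498, 583, 742, 741
Mean correct RT = 6739/11 = 612.6364 ms
Proportion correct = 11/13
IES = 612.6364 / (11/13) = 724.025 ms

724.0 ms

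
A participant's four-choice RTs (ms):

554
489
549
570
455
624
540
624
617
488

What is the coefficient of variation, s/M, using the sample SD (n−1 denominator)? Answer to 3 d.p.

0.109

n = 10, Σ = 5510, M = 551.0000
Σ(x−M)² = 32538.000; s = √(32538.000/9) = 60.1276
CV = 60.1276 / 551.0000 = 0.10912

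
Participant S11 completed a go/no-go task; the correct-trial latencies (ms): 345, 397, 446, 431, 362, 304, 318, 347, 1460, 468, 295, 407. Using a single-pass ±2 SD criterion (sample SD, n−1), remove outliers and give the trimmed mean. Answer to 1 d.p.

374.5 ms

n = 12, ΣRT = 5580, M = 465.000
Σ(x−M)² = 1114902.00; s = √(1114902.00/11) = 318.363
Cutoffs: 465.000 ± 2·318.363 → [-171.7, 1101.7]
Outside: 1460 → excluded.
Retained (n=11): Σ = 4120, mean = 4120/11 = 374.545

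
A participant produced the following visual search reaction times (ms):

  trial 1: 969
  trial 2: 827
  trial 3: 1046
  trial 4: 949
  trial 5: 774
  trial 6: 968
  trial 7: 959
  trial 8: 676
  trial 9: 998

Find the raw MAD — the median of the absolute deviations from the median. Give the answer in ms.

Sorted: 676, 774, 827, 949, 959, 968, 969, 998, 1046 → median = 959
|x − 959|: 10, 132, 87, 10, 185, 9, 0, 283, 39
Sorted deviations: 0, 9, 10, 10, 39, 87, 132, 185, 283 → MAD = 39

39 ms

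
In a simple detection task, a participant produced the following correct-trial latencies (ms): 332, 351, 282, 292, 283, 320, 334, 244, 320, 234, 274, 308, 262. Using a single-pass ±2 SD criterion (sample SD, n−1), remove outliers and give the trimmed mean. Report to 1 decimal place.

n = 13, ΣRT = 3836, M = 295.077
Σ(x−M)² = 15618.92; s = √(15618.92/12) = 36.077
Cutoffs: 295.077 ± 2·36.077 → [222.9, 367.2]
No RTs fall outside the cutoffs; all 13 retained. Mean = 3836/13 = 295.077

295.1 ms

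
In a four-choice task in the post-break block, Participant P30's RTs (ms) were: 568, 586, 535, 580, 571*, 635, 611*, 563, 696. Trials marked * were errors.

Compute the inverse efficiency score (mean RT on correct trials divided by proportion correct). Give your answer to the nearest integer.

Correct trials (n=7): 568, 586, 535, 580, 635, 563, 696
Mean correct RT = 4163/7 = 594.7143 ms
Proportion correct = 7/9
IES = 594.7143 / (7/9) = 764.633 ms

765 ms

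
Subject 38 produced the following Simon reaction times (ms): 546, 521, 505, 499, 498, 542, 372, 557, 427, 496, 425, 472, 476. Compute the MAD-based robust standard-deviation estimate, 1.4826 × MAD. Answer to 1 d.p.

38.5 ms

Sorted: 372, 425, 427, 472, 476, 496, 498, 499, 505, 521, 542, 546, 557 → median = 498
|x − 498| sorted: 0, 1, 2, 7, 22, 23, 26, 44, 48, 59, 71, 73, 126 → MAD = 26
Robust SD ≈ 1.4826 × 26 = 38.548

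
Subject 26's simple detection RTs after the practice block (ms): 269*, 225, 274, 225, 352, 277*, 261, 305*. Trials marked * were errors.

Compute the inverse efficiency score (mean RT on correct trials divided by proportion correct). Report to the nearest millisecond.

428 ms

Correct trials (n=5): 225, 274, 225, 352, 261
Mean correct RT = 1337/5 = 267.4000 ms
Proportion correct = 5/8
IES = 267.4000 / (5/8) = 427.840 ms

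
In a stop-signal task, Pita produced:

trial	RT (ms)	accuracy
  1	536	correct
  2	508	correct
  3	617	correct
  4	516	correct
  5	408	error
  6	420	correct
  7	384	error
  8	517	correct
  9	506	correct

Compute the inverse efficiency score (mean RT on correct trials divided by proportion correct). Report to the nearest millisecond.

Correct trials (n=7): 536, 508, 617, 516, 420, 517, 506
Mean correct RT = 3620/7 = 517.1429 ms
Proportion correct = 7/9
IES = 517.1429 / (7/9) = 664.898 ms

665 ms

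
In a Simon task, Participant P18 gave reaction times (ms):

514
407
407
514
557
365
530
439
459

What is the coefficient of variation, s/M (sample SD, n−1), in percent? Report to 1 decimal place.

14.2%

n = 9, Σ = 4192, M = 465.7778
Σ(x−M)² = 34925.556; s = √(34925.556/8) = 66.0734
CV = 66.0734 / 465.7778 = 0.14186 = 14.186%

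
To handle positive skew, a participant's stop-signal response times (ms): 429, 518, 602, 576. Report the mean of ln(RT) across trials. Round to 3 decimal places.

6.267

ln(RT): 6.0615, 6.2500, 6.4003, 6.3561
Σ ln(RT) = 25.0678
Mean = 25.0678/4 = 6.26695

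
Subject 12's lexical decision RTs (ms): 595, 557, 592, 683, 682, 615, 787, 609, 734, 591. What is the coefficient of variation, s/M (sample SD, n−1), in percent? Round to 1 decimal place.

n = 10, Σ = 6445, M = 644.5000
Σ(x−M)² = 49060.500; s = √(49060.500/9) = 73.8320
CV = 73.8320 / 644.5000 = 0.11456 = 11.456%

11.5%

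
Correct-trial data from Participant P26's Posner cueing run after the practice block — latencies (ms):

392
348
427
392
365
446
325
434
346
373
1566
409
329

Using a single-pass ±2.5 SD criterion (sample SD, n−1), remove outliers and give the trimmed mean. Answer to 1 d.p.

382.2 ms

n = 13, ΣRT = 6152, M = 473.231
Σ(x−M)² = 1312290.31; s = √(1312290.31/12) = 330.692
Cutoffs: 473.231 ± 2.5·330.692 → [-353.5, 1300.0]
Outside: 1566 → excluded.
Retained (n=12): Σ = 4586, mean = 4586/12 = 382.167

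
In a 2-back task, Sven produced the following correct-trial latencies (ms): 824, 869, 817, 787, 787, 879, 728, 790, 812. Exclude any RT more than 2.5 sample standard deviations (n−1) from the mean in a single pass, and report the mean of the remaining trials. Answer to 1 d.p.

810.3 ms

n = 9, ΣRT = 7293, M = 810.333
Σ(x−M)² = 16672.00; s = √(16672.00/8) = 45.651
Cutoffs: 810.333 ± 2.5·45.651 → [696.2, 924.5]
No RTs fall outside the cutoffs; all 9 retained. Mean = 7293/9 = 810.333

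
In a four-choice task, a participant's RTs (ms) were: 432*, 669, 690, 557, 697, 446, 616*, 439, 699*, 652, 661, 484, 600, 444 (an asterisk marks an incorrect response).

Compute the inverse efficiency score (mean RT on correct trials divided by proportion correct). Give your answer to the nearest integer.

733 ms

Correct trials (n=11): 669, 690, 557, 697, 446, 439, 652, 661, 484, 600, 444
Mean correct RT = 6339/11 = 576.2727 ms
Proportion correct = 11/14
IES = 576.2727 / (11/14) = 733.438 ms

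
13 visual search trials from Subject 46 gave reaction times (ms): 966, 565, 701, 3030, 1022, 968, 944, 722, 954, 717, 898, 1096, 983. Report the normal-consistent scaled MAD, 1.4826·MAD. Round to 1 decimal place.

Sorted: 565, 701, 717, 722, 898, 944, 954, 966, 968, 983, 1022, 1096, 3030 → median = 954
|x − 954| sorted: 0, 10, 12, 14, 29, 56, 68, 142, 232, 237, 253, 389, 2076 → MAD = 68
Robust SD ≈ 1.4826 × 68 = 100.817

100.8 ms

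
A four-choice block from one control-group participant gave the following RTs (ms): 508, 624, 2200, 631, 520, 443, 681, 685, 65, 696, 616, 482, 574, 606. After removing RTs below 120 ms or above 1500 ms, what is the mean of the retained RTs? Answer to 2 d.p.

Excluded: 65, 2200
Retained (n=12): Σ = 7066
Mean = 7066/12 = 588.8333

588.83 ms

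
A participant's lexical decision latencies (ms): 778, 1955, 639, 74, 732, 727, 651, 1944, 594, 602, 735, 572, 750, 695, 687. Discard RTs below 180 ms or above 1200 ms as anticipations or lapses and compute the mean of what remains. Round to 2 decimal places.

680.17 ms

Excluded: 74, 1944, 1955
Retained (n=12): Σ = 8162
Mean = 8162/12 = 680.1667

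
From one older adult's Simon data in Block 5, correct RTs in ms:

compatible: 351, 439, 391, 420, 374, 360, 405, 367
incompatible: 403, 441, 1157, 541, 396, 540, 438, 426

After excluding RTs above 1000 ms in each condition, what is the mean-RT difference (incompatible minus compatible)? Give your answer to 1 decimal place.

incompatible: exclude 1157
M(compatible) = 3107/8 = 388.375
M(incompatible) = 3185/7 = 455.000
Difference = 455.000 − 388.375 = 66.625 ms

66.6 ms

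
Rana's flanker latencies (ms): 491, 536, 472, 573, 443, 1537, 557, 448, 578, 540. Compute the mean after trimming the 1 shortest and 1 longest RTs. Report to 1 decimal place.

Sorted: 443, 448, 472, 491, 536, 540, 557, 573, 578, 1537
Drop lowest 1 (443) and highest 1 (1537)
Remaining (n=8): Σ = 4195, mean = 4195/8 = 524.375

524.4 ms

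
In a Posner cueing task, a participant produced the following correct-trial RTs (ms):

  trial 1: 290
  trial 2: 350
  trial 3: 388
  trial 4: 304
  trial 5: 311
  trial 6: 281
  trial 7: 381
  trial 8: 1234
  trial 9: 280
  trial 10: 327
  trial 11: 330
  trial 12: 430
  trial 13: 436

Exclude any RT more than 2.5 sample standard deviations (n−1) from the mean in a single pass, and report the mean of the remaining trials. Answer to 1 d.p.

n = 13, ΣRT = 5342, M = 410.923
Σ(x−M)² = 767232.92; s = √(767232.92/12) = 252.856
Cutoffs: 410.923 ± 2.5·252.856 → [-221.2, 1043.1]
Outside: 1234 → excluded.
Retained (n=12): Σ = 4108, mean = 4108/12 = 342.333

342.3 ms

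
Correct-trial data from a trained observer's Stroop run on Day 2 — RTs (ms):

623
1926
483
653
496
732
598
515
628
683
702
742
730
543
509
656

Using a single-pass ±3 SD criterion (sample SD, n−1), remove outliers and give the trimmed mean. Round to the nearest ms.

620 ms

n = 16, ΣRT = 11219, M = 701.188
Σ(x−M)² = 1716756.44; s = √(1716756.44/15) = 338.305
Cutoffs: 701.188 ± 3·338.305 → [-313.7, 1716.1]
Outside: 1926 → excluded.
Retained (n=15): Σ = 9293, mean = 9293/15 = 619.533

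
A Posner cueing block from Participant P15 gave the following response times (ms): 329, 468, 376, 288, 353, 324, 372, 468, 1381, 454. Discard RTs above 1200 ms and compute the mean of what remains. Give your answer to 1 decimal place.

Excluded: 1381
Retained (n=9): Σ = 3432
Mean = 3432/9 = 381.3333

381.3 ms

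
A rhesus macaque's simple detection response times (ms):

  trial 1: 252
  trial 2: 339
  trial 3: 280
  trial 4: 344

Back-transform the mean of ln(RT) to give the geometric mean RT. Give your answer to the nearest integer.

ln(RT): 5.5294, 5.8260, 5.6348, 5.8406
Mean ln(RT) = 22.8309/4 = 5.70772
Geometric mean = exp(5.70772) = 301.18 ms

301 ms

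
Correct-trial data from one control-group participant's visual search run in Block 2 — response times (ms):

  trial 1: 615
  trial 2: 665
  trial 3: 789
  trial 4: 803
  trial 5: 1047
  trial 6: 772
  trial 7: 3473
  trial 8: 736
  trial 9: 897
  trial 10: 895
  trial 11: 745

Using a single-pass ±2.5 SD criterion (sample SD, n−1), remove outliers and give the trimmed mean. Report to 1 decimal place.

796.4 ms

n = 11, ΣRT = 11437, M = 1039.727
Σ(x−M)² = 6652696.18; s = √(6652696.18/10) = 815.641
Cutoffs: 1039.727 ± 2.5·815.641 → [-999.4, 3078.8]
Outside: 3473 → excluded.
Retained (n=10): Σ = 7964, mean = 7964/10 = 796.400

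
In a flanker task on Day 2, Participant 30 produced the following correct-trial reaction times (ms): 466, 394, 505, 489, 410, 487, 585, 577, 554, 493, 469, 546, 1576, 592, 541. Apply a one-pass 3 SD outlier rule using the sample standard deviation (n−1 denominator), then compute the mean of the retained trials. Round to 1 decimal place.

n = 15, ΣRT = 8684, M = 578.933
Σ(x−M)² = 1114466.93; s = √(1114466.93/14) = 282.143
Cutoffs: 578.933 ± 3·282.143 → [-267.5, 1425.4]
Outside: 1576 → excluded.
Retained (n=14): Σ = 7108, mean = 7108/14 = 507.714

507.7 ms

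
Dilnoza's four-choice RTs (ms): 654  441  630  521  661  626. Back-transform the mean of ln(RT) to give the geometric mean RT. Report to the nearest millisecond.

583 ms

ln(RT): 6.4831, 6.0890, 6.4457, 6.2558, 6.4938, 6.4394
Mean ln(RT) = 38.2067/6 = 6.36779
Geometric mean = exp(6.36779) = 582.77 ms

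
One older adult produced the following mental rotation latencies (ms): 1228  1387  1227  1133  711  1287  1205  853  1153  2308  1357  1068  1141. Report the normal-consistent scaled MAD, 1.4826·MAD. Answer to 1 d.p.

Sorted: 711, 853, 1068, 1133, 1141, 1153, 1205, 1227, 1228, 1287, 1357, 1387, 2308 → median = 1205
|x − 1205| sorted: 0, 22, 23, 52, 64, 72, 82, 137, 152, 182, 352, 494, 1103 → MAD = 82
Robust SD ≈ 1.4826 × 82 = 121.573

121.6 ms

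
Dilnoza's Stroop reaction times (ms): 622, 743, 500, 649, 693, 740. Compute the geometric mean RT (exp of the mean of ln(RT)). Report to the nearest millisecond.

ln(RT): 6.4329, 6.6107, 6.2146, 6.4754, 6.5410, 6.6067
Mean ln(RT) = 38.8814/6 = 6.48023
Geometric mean = exp(6.48023) = 652.12 ms

652 ms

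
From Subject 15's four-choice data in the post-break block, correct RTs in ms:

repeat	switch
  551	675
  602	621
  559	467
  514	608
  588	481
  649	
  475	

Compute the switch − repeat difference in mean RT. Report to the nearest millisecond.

8 ms

M(repeat) = 3938/7 = 562.571
M(switch) = 2852/5 = 570.400
Difference = 570.400 − 562.571 = 7.829 ms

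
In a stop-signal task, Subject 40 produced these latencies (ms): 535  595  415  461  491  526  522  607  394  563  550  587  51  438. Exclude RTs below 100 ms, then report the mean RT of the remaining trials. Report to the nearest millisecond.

514 ms

Excluded: 51
Retained (n=13): Σ = 6684
Mean = 6684/13 = 514.1538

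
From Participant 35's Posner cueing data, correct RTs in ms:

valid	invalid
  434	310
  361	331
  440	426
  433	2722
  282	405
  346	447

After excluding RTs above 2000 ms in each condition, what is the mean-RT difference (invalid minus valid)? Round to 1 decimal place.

1.1 ms

invalid: exclude 2722
M(valid) = 2296/6 = 382.667
M(invalid) = 1919/5 = 383.800
Difference = 383.800 − 382.667 = 1.133 ms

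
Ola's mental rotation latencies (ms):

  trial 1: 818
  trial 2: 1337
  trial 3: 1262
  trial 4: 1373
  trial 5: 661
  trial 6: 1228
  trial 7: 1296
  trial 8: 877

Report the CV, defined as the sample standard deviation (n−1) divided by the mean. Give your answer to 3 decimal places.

n = 8, Σ = 8852, M = 1106.5000
Σ(x−M)² = 533378.000; s = √(533378.000/7) = 276.0378
CV = 276.0378 / 1106.5000 = 0.24947

0.249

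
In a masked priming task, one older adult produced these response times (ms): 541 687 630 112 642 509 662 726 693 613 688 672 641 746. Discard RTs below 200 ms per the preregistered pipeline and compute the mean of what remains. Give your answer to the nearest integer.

650 ms

Excluded: 112
Retained (n=13): Σ = 8450
Mean = 8450/13 = 650.0000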